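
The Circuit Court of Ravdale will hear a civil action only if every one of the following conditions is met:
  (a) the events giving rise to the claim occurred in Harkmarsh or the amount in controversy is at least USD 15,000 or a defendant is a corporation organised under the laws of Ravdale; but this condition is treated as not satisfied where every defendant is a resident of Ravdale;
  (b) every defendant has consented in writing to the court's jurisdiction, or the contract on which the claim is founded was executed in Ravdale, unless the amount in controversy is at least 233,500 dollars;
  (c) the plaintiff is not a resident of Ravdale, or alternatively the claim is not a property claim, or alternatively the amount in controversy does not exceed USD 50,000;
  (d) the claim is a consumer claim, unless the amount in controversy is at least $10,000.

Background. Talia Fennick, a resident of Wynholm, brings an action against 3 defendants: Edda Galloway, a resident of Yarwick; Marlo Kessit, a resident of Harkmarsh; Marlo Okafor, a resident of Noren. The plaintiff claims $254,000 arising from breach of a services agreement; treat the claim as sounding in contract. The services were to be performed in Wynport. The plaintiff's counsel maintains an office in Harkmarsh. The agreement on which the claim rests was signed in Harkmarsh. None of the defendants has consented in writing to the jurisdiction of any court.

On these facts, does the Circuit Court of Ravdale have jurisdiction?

Yes

The Circuit Court of Ravdale:
  (a) The amount in controversy is 254,000 dollars, which meets the 15,000 dollars floor, so this disjunct is met. The carve-out does not apply: the defendants reside as follows — Edda Galloway in Yarwick, Marlo Kessit in Harkmarsh, Marlo Okafor in Noren — not all in Ravdale. Condition met.
  (b) No such written consent has been filed; the contract was executed in Harkmarsh, not Ravdale — every alternative fails. However, the amount in controversy is 254,000 dollars, which meets the USD 233,500 floor, so the 'unless' proviso supplies this condition. Condition met.
  (c) The plaintiff resides in Wynholm, which is not Ravdale, so one alternative holds. Met.
  (d) The claim is a contract claim, not a consumer claim. The proviso rescues it, though: the amount in controversy is USD 254,000, which meets the USD 10,000 floor. Satisfied.
  → Jurisdiction lies.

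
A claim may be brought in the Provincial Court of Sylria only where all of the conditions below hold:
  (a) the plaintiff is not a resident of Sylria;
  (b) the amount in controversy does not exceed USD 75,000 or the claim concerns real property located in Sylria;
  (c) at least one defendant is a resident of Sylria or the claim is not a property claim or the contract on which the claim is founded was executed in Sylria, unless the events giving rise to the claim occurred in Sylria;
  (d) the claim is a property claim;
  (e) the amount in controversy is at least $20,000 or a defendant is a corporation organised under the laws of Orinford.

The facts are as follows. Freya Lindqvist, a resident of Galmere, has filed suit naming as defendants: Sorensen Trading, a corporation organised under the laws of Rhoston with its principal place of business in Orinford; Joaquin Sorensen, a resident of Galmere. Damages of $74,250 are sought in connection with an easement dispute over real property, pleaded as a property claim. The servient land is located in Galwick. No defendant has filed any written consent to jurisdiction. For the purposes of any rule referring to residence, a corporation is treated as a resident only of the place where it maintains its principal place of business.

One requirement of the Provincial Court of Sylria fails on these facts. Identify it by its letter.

The Provincial Court of Sylria:
  (a) The plaintiff resides in Galmere, which is not Sylria. Satisfied.
  (b) The amount in controversy is 74,250 dollars, within the USD 75,000 ceiling, so this disjunct is met. Met.
  (c) No defendant resides in Sylria (they reside in Orinford, Galmere); the claim is a property claim; no contract (and hence no place of execution) is alleged — no alternative holds. Nor does the 'unless' clause help: the operative events occurred in Galwick, not Sylria. Not satisfied.
  (d) The claim is a property claim. Condition met.
  (e) The amount in controversy is 74,250 dollars, which meets the $20,000 floor — that alternative is enough. Condition met.
Only condition (c) fails.

(c)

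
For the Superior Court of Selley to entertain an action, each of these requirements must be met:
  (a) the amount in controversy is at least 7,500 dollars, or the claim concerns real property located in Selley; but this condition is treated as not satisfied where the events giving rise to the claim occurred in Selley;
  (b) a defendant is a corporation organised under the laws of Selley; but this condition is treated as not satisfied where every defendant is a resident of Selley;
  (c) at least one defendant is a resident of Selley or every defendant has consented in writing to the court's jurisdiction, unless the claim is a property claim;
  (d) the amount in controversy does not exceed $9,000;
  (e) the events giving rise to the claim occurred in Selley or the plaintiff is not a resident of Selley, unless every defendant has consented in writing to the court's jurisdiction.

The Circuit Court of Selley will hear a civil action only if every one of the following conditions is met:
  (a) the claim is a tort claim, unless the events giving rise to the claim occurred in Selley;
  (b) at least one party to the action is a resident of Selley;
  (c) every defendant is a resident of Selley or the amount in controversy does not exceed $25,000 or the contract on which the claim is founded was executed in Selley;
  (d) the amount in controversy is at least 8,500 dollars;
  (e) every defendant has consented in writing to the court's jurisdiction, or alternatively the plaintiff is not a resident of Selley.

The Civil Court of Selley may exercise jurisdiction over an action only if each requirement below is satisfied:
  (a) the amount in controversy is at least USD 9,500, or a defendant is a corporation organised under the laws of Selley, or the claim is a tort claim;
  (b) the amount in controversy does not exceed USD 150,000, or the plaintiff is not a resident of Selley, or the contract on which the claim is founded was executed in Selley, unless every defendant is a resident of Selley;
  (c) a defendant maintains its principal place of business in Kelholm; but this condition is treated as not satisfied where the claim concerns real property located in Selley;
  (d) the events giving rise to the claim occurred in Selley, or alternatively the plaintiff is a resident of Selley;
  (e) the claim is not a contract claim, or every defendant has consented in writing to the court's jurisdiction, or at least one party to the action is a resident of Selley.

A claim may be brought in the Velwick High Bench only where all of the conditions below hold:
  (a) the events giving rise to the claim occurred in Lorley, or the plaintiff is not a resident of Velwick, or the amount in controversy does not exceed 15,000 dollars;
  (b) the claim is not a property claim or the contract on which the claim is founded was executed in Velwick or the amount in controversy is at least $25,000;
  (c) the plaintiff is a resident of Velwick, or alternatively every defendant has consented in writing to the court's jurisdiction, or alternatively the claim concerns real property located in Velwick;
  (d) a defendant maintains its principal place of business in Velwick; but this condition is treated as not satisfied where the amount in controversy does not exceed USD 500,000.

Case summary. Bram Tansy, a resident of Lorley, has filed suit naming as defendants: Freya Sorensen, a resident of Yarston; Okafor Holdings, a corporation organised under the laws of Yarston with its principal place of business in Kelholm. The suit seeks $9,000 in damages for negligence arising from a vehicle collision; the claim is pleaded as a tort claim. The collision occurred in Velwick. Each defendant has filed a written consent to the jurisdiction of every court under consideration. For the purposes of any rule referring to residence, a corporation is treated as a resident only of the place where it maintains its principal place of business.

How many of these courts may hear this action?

The Superior Court of Selley:
  (a) The amount in controversy is $9,000, which meets the USD 7,500 floor, which satisfies one of the alternatives. The exception is not triggered, since the operative events occurred in Velwick, not Selley. Condition met.
  (b) The corporate defendant(s) are organised in Yarston, not Selley. Fails.
  (c) Every defendant has filed written consent, so this disjunct is met. Met.
  (d) The amount in controversy is USD 9,000, within the USD 9,000 ceiling. Condition met.
  (e) The plaintiff resides in Lorley, which is not Selley, which satisfies one of the alternatives. Met.
  → At least one condition fails; no jurisdiction.
The Circuit Court of Selley:
  (a) The claim is a tort claim. Met.
  (b) No party resides in Selley. Not met.
  (c) The amount in controversy is $9,000, within the USD 25,000 ceiling — that alternative is enough. Met.
  (d) The amount in controversy is $9,000, which meets the USD 8,500 floor. Condition met.
  (e) Every defendant has filed written consent, so one alternative holds. Condition met.
  → At least one condition fails; no jurisdiction.
The Civil Court of Selley:
  (a) The claim is a tort claim, so one alternative holds. Satisfied.
  (b) The amount in controversy is 9,000 dollars, within the $150,000 ceiling, so this disjunct is met. Met.
  (c) Okafor Holdings has its principal place of business in Kelholm. The carve-out does not apply: the claim does not concern real property. Met.
  (d) The operative events occurred in Velwick, not Selley; the plaintiff resides in Lorley, not Selley — no alternative holds. Not satisfied.
  (e) The claim is a tort claim, not a contract claim — that alternative is enough. Condition met.
  → No jurisdiction.
The Velwick High Bench:
  (a) The plaintiff resides in Lorley, which is not Velwick — that alternative is enough. Satisfied.
  (b) The claim is a tort claim, not a property claim, so one alternative holds. Satisfied.
  (c) Every defendant has filed written consent, which satisfies one of the alternatives. Satisfied.
  (d) The corporate defendant(s) have their principal place of business in Kelholm, not Velwick. Not met.
  → At least one condition fails; no jurisdiction.
No court satisfies all of its conditions.

0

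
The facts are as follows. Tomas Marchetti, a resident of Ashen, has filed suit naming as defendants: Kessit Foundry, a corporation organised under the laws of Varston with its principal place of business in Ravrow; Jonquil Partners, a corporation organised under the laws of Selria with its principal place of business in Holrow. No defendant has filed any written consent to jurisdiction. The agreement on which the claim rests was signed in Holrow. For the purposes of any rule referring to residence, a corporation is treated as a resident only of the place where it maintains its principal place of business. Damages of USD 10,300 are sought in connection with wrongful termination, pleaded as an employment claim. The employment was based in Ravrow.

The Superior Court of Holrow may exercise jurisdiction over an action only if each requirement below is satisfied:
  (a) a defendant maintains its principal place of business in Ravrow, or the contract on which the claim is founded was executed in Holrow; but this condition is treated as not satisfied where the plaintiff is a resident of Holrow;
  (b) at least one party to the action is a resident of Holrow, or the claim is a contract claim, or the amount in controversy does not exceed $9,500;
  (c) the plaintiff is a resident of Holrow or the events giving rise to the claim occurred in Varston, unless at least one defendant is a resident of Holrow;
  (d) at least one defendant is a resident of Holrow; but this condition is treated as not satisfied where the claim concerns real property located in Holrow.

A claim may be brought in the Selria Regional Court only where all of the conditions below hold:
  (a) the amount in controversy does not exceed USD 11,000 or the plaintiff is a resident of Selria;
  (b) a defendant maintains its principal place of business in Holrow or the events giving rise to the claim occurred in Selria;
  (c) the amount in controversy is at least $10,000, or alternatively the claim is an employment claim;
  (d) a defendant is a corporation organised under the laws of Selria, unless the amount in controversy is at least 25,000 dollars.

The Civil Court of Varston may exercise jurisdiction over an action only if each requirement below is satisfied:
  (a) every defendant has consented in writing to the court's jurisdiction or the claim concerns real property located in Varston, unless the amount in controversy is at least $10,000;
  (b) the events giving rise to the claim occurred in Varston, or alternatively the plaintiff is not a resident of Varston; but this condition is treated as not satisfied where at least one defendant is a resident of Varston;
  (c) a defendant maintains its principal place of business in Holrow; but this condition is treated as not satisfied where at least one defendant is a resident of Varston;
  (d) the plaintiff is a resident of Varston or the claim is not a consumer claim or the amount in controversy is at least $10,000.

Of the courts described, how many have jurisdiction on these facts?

3

The Superior Court of Holrow:
  (a) Kessit Foundry has its principal place of business in Ravrow — that alternative is enough. And the carve-out is inapplicable — the plaintiff resides in Ashen, not Holrow. Met.
  (b) Jonquil Partners resides in Holrow, so this disjunct is met. Condition met.
  (c) The plaintiff resides in Ashen, not Holrow; the operative events occurred in Ravrow, not Varston — none of the alternatives is met. However, Jonquil Partners resides in Holrow, so the 'unless' proviso supplies this condition. Satisfied.
  (d) Jonquil Partners resides in Holrow. The exception is not triggered, since the claim does not concern real property. Satisfied.
  → All conditions met; jurisdiction exists.
The Selria Regional Court:
  (a) The amount in controversy is $10,300, within the $11,000 ceiling, which satisfies one of the alternatives. Satisfied.
  (b) Jonquil Partners has its principal place of business in Holrow — that alternative is enough. Satisfied.
  (c) The amount in controversy is 10,300 dollars, which meets the 10,000 dollars floor — that alternative is enough. Met.
  (d) Jonquil Partners is organised under the laws of Selria. Satisfied.
  → All conditions met; jurisdiction exists.
The Civil Court of Varston:
  (a) No such written consent has been filed; the claim does not concern real property — none of the alternatives is met. But the amount in controversy is $10,300, which meets the 10,000 dollars floor, and the 'unless' clause therefore excuses the requirement. Met.
  (b) The plaintiff resides in Ashen, which is not Varston, so one alternative holds. The carve-out does not apply: no defendant resides in Varston (they reside in Ravrow, Holrow). Satisfied.
  (c) Jonquil Partners has its principal place of business in Holrow. The exception is not triggered, since no defendant resides in Varston (they reside in Ravrow, Holrow). Satisfied.
  (d) The claim is an employment claim, not a consumer claim — that alternative is enough. Condition met.
  → Jurisdiction lies.
Courts with jurisdiction: the Superior Court of Holrow, the Selria Regional Court, the Civil Court of Varston — 3 in total.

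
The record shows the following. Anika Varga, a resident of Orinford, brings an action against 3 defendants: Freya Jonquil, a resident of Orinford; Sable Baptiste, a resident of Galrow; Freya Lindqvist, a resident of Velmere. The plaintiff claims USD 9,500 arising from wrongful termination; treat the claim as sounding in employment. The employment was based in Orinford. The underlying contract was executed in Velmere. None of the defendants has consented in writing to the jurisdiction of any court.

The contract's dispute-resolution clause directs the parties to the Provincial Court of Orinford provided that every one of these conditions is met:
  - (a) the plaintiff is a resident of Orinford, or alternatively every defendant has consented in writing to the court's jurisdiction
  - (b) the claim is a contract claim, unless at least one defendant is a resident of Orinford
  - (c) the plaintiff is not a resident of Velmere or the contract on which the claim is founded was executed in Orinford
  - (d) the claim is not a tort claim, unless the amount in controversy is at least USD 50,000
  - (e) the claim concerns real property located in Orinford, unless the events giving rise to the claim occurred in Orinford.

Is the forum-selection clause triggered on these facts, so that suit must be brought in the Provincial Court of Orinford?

Yes

The Provincial Court of Orinford:
  (a) The plaintiff resides in Orinford, so this disjunct is met. Met.
  (b) The claim is an employment claim, not a contract claim. But Freya Jonquil resides in Orinford, and the 'unless' clause therefore excuses the requirement. Met.
  (c) The plaintiff resides in Orinford, which is not Velmere — that alternative is enough. Met.
  (d) The claim is an employment claim, not a tort claim. Condition met.
  (e) The claim does not concern real property. But the operative events occurred in Orinford, and the 'unless' clause therefore excuses the requirement. Condition met.
  → Forum clause is triggered.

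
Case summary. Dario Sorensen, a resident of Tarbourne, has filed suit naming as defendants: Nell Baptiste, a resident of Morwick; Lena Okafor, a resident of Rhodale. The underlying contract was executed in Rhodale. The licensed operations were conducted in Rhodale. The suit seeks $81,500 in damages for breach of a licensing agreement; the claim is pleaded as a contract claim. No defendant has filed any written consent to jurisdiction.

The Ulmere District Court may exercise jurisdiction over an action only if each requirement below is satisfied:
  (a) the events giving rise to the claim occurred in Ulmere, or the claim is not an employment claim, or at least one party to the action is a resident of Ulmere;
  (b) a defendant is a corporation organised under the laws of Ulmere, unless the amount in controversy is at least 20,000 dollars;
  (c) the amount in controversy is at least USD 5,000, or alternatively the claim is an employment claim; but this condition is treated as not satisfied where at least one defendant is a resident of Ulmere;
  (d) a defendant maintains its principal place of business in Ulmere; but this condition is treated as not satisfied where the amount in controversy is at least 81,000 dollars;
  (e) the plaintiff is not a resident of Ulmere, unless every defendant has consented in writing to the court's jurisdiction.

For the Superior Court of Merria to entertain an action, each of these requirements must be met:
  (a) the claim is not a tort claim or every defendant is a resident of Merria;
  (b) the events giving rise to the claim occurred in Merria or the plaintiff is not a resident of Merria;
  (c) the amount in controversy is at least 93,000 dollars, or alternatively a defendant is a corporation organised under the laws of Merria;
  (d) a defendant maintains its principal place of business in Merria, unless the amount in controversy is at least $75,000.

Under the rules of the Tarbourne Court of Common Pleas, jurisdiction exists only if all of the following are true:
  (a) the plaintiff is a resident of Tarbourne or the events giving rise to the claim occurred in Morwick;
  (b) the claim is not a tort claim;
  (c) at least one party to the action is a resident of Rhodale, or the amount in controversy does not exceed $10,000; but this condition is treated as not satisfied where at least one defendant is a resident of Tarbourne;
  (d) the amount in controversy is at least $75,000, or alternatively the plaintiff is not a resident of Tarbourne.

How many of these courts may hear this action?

1

The Ulmere District Court:
  (a) The claim is a contract claim, not an employment claim, which satisfies one of the alternatives. Satisfied.
  (b) No defendant is a corporation. However, the amount in controversy is $81,500, which meets the $20,000 floor, so the 'unless' proviso supplies this condition. Satisfied.
  (c) The amount in controversy is 81,500 dollars, which meets the 5,000 dollars floor, so this disjunct is met. And the carve-out is inapplicable — no defendant resides in Ulmere (they reside in Morwick, Rhodale). Met.
  (d) No defendant is a corporation. Not met.
  (e) The plaintiff resides in Tarbourne, which is not Ulmere. Satisfied.
  → The court lacks jurisdiction.
The Superior Court of Merria:
  (a) The claim is a contract claim, not a tort claim — that alternative is enough. Satisfied.
  (b) The plaintiff resides in Tarbourne, which is not Merria — that alternative is enough. Satisfied.
  (c) The amount in controversy is 81,500 dollars, below the 93,000 dollars floor; no defendant is a corporation — none of the alternatives is met. Fails.
  (d) No defendant is a corporation. However, the amount in controversy is $81,500, which meets the $75,000 floor, so the 'unless' proviso supplies this condition. Condition met.
  → The court lacks jurisdiction.
The Tarbourne Court of Common Pleas:
  (a) The plaintiff resides in Tarbourne, so this disjunct is met. Satisfied.
  (b) The claim is a contract claim, not a tort claim. Satisfied.
  (c) Lena Okafor resides in Rhodale — that alternative is enough. The exception is not triggered, since no defendant resides in Tarbourne (they reside in Morwick, Rhodale). Condition met.
  (d) The amount in controversy is $81,500, which meets the 75,000 dollars floor — that alternative is enough. Satisfied.
  → Every requirement is satisfied — jurisdiction.
Courts with jurisdiction: the Tarbourne Court of Common Pleas — 1 in total.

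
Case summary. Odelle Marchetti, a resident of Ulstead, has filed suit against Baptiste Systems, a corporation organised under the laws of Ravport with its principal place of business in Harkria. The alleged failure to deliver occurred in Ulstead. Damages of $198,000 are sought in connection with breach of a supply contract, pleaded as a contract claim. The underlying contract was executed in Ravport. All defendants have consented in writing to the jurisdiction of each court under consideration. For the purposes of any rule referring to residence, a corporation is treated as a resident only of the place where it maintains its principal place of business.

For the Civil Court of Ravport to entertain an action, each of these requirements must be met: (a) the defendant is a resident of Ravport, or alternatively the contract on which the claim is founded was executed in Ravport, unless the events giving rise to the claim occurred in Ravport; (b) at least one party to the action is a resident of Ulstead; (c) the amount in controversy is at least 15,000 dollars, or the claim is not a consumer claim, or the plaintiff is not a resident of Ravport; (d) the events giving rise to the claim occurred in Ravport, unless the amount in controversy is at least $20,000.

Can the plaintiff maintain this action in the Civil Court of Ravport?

Yes

The Civil Court of Ravport:
  (a) The contract was executed in Ravport, so one alternative holds. Condition met.
  (b) Odelle Marchetti resides in Ulstead. Condition met.
  (c) The amount in controversy is 198,000 dollars, which meets the $15,000 floor, which satisfies one of the alternatives. Condition met.
  (d) The operative events occurred in Ulstead, not Ravport. The proviso rescues it, though: the amount in controversy is 198,000 dollars, which meets the $20,000 floor. Condition met.
  → The court has jurisdiction.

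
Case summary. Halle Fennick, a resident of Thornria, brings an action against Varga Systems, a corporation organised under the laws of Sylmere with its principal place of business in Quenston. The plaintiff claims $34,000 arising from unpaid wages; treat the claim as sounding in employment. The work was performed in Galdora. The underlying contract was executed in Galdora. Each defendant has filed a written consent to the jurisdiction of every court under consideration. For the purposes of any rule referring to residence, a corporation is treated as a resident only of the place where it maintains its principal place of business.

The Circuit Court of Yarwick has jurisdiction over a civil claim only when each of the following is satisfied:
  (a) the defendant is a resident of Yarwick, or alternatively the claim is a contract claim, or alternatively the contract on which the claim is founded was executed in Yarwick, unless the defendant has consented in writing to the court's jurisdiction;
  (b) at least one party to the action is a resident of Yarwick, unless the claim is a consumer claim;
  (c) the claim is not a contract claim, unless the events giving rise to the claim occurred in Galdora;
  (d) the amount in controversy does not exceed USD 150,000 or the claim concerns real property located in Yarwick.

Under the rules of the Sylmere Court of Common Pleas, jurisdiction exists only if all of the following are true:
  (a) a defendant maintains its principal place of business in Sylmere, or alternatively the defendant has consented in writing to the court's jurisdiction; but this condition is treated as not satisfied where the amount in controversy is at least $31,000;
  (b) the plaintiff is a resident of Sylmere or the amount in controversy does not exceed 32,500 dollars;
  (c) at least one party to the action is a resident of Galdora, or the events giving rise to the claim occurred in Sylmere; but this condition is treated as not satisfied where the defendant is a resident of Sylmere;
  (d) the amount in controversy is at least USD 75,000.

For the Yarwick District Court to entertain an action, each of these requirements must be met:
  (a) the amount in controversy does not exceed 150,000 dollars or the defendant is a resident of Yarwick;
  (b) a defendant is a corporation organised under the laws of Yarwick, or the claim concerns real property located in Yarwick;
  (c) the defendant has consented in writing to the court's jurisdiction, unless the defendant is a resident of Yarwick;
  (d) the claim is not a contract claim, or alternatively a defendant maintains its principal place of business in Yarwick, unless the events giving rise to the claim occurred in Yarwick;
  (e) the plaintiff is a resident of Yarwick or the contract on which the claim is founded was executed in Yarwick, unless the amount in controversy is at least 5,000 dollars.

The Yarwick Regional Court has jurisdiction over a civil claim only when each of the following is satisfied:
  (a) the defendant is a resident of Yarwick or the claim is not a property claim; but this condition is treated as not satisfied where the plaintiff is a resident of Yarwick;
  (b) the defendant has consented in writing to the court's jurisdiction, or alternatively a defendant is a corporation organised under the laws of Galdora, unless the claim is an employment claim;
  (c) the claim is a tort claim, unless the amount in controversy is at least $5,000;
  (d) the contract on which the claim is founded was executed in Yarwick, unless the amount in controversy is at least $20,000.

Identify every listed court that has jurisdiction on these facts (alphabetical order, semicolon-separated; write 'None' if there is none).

the Yarwick Regional Court

The Circuit Court of Yarwick:
  (a) The defendant resides in Quenston, not Yarwick; the claim is an employment claim, not a contract claim; the contract was executed in Galdora, not Yarwick — no alternative holds. But every defendant has filed written consent, and the 'unless' clause therefore excuses the requirement. Met.
  (b) No party resides in Yarwick. Nor does the 'unless' clause help: the claim is an employment claim, not a consumer claim. Condition not met.
  (c) The claim is an employment claim, not a contract claim. Condition met.
  (d) The amount in controversy is USD 34,000, within the USD 150,000 ceiling, so this disjunct is met. Condition met.
  → At least one condition fails; no jurisdiction.
The Sylmere Court of Common Pleas:
  (a) Every defendant has filed written consent, so this disjunct is met. However, the amount in controversy is $34,000, which meets the $31,000 floor, which falls within the stated exception and so defeats the condition. Condition not met.
  (b) The plaintiff resides in Thornria, not Sylmere; the amount in controversy is 34,000 dollars, above the $32,500 ceiling — every alternative fails. Fails.
  (c) No party resides in Galdora; the operative events occurred in Galdora, not Sylmere — every alternative fails. Not met.
  (d) The amount in controversy is 34,000 dollars, below the USD 75,000 floor. Not met.
  → At least one condition fails; no jurisdiction.
The Yarwick District Court:
  (a) The amount in controversy is 34,000 dollars, within the USD 150,000 ceiling — that alternative is enough. Met.
  (b) The corporate defendant(s) are organised in Sylmere, not Yarwick; the claim does not concern real property — every alternative fails. Fails.
  (c) Every defendant has filed written consent. Met.
  (d) The claim is an employment claim, not a contract claim, so one alternative holds. Condition met.
  (e) The plaintiff resides in Thornria, not Yarwick; the contract was executed in Galdora, not Yarwick — every alternative fails. But the amount in controversy is 34,000 dollars, which meets the USD 5,000 floor, and the 'unless' clause therefore excuses the requirement. Satisfied.
  → No jurisdiction.
The Yarwick Regional Court:
  (a) The claim is an employment claim, not a property claim — that alternative is enough. And the carve-out is inapplicable — the plaintiff resides in Thornria, not Yarwick. Met.
  (b) Every defendant has filed written consent, so this disjunct is met. Met.
  (c) The claim is an employment claim, not a tort claim. The proviso rescues it, though: the amount in controversy is 34,000 dollars, which meets the USD 5,000 floor. Satisfied.
  (d) The contract was executed in Galdora, not Yarwick. However, the amount in controversy is USD 34,000, which meets the $20,000 floor, so the 'unless' proviso supplies this condition. Met.
  → All conditions met; jurisdiction exists.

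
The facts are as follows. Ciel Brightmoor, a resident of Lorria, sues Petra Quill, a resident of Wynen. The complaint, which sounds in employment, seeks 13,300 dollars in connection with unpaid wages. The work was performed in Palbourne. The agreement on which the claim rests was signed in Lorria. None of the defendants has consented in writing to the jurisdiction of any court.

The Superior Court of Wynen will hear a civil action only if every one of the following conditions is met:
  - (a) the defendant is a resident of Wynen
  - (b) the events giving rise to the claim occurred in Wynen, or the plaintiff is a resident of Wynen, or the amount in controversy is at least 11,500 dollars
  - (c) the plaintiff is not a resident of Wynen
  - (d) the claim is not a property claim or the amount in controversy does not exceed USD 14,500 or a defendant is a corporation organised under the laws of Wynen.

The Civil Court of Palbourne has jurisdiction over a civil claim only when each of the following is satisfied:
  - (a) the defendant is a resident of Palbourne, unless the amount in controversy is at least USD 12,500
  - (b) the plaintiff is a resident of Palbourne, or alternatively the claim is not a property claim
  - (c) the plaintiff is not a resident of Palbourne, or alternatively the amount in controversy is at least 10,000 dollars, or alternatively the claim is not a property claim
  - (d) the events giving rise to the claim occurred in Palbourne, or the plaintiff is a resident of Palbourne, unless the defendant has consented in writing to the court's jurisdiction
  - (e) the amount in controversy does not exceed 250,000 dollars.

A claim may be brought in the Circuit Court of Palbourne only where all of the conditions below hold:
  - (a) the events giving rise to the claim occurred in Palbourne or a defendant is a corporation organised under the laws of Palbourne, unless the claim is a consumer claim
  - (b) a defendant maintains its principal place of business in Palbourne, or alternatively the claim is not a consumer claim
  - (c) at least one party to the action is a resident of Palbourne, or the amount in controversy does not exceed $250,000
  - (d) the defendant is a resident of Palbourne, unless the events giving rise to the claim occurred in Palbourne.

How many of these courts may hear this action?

The Superior Court of Wynen:
  (a) The defendant resides in Wynen. Satisfied.
  (b) The amount in controversy is $13,300, which meets the USD 11,500 floor, which satisfies one of the alternatives. Satisfied.
  (c) The plaintiff resides in Lorria, which is not Wynen. Condition met.
  (d) The claim is an employment claim, not a property claim, which satisfies one of the alternatives. Condition met.
  → Jurisdiction lies.
The Civil Court of Palbourne:
  (a) The defendant resides in Wynen, not Palbourne. The proviso rescues it, though: the amount in controversy is 13,300 dollars, which meets the 12,500 dollars floor. Met.
  (b) The claim is an employment claim, not a property claim, which satisfies one of the alternatives. Condition met.
  (c) The plaintiff resides in Lorria, which is not Palbourne, which satisfies one of the alternatives. Satisfied.
  (d) The operative events occurred in Palbourne, so one alternative holds. Satisfied.
  (e) The amount in controversy is $13,300, within the $250,000 ceiling. Satisfied.
  → All conditions met; jurisdiction exists.
The Circuit Court of Palbourne:
  (a) The operative events occurred in Palbourne, so one alternative holds. Satisfied.
  (b) The claim is an employment claim, not a consumer claim, so one alternative holds. Satisfied.
  (c) The amount in controversy is USD 13,300, within the $250,000 ceiling, so one alternative holds. Met.
  (d) The defendant resides in Wynen, not Palbourne. However, the operative events occurred in Palbourne, so the 'unless' proviso supplies this condition. Condition met.
  → Jurisdiction lies.
Courts with jurisdiction: the Superior Court of Wynen, the Civil Court of Palbourne, the Circuit Court of Palbourne — 3 in total.

3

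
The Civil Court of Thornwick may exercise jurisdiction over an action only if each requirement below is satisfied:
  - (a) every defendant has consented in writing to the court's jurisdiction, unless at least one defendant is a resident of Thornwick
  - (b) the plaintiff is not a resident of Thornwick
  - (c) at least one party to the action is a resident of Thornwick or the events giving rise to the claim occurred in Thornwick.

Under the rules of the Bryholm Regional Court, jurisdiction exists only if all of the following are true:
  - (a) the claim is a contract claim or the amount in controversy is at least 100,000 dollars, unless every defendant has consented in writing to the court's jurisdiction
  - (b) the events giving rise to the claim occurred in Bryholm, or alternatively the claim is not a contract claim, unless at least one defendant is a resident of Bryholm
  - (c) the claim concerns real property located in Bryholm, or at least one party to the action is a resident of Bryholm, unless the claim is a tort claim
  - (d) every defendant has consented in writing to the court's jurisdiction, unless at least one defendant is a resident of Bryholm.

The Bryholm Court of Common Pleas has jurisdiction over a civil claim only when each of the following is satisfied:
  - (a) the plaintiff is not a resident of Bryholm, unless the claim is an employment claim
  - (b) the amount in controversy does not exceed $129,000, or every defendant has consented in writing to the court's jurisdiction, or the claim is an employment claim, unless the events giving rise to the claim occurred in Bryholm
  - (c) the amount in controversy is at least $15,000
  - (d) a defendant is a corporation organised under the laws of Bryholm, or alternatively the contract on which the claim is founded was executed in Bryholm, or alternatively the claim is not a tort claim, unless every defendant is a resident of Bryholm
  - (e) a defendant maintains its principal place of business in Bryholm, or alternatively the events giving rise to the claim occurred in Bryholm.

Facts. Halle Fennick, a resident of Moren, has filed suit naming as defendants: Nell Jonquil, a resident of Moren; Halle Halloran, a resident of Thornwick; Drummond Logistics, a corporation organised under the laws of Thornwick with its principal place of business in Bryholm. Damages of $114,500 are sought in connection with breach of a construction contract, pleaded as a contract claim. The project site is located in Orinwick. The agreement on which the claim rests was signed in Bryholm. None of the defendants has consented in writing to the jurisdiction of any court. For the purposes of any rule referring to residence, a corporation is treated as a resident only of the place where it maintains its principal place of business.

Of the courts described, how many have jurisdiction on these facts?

3

The Civil Court of Thornwick:
  (a) No such written consent has been filed. However, Halle Halloran resides in Thornwick, so the 'unless' proviso supplies this condition. Met.
  (b) The plaintiff resides in Moren, which is not Thornwick. Condition met.
  (c) Halle Halloran resides in Thornwick, so this disjunct is met. Met.
  → The court has jurisdiction.
The Bryholm Regional Court:
  (a) The claim is a contract claim, so one alternative holds. Condition met.
  (b) The operative events occurred in Orinwick, not Bryholm; the claim is a contract claim — none of the alternatives is met. The proviso rescues it, though: Drummond Logistics resides in Bryholm. Met.
  (c) Drummond Logistics resides in Bryholm — that alternative is enough. Satisfied.
  (d) No such written consent has been filed. The proviso rescues it, though: Drummond Logistics resides in Bryholm. Condition met.
  → Jurisdiction lies.
The Bryholm Court of Common Pleas:
  (a) The plaintiff resides in Moren, which is not Bryholm. Met.
  (b) The amount in controversy is USD 114,500, within the USD 129,000 ceiling, so this disjunct is met. Met.
  (c) The amount in controversy is 114,500 dollars, which meets the USD 15,000 floor. Condition met.
  (d) The contract was executed in Bryholm, which satisfies one of the alternatives. Met.
  (e) Drummond Logistics has its principal place of business in Bryholm — that alternative is enough. Condition met.
  → Every requirement is satisfied — jurisdiction.
Courts with jurisdiction: the Civil Court of Thornwick, the Bryholm Regional Court, the Bryholm Court of Common Pleas — 3 in total.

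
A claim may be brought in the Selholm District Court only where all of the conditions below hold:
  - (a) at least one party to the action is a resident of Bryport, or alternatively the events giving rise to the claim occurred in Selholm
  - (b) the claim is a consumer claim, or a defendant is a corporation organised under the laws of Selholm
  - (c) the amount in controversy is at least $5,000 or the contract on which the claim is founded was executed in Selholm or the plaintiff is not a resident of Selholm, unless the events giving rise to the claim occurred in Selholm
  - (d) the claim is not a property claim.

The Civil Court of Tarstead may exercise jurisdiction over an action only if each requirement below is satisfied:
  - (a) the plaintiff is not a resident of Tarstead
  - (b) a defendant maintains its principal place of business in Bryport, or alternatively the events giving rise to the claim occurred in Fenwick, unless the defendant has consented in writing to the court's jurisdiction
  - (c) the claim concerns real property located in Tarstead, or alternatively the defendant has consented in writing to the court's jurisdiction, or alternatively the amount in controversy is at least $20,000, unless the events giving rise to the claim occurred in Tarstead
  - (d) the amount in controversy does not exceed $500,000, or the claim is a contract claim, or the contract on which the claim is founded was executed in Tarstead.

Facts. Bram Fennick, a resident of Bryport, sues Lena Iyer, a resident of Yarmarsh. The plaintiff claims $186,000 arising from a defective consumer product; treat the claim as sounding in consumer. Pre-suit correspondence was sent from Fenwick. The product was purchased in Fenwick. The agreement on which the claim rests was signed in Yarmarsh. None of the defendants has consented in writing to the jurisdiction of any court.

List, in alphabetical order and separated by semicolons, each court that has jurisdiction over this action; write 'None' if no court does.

The Selholm District Court:
  (a) Bram Fennick resides in Bryport — that alternative is enough. Met.
  (b) The claim is a consumer claim, so this disjunct is met. Satisfied.
  (c) The amount in controversy is 186,000 dollars, which meets the USD 5,000 floor — that alternative is enough. Met.
  (d) The claim is a consumer claim, not a property claim. Met.
  → The court has jurisdiction.
The Civil Court of Tarstead:
  (a) The plaintiff resides in Bryport, which is not Tarstead. Satisfied.
  (b) The operative events occurred in Fenwick — that alternative is enough. Satisfied.
  (c) The amount in controversy is 186,000 dollars, which meets the USD 20,000 floor — that alternative is enough. Met.
  (d) The amount in controversy is $186,000, within the $500,000 ceiling — that alternative is enough. Met.
  → The court has jurisdiction.

the Civil Court of Tarstead; the Selholm District Court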